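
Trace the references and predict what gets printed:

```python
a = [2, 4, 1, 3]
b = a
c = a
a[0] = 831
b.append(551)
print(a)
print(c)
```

Key concept: multiple aliases.
Step by step:
`a = [2, 4, 1, 3]` → a = [2, 4, 1, 3]
`b = a` → b = [2, 4, 1, 3] (same object as a)
`c = a` → c = [2, 4, 1, 3] (same object as a, b)
`a[0] = 831` → a = [831, 4, 1, 3] (same object as b, c); b = [831, 4, 1, 3] (same object as a, c); c = [831, 4, 1, 3] (same object as a, b)
`b.append(551)` → a = [831, 4, 1, 3, 551] (same object as b, c); b = [831, 4, 1, 3, 551] (same object as a, c); c = [831, 4, 1, 3, 551] (same object as a, b)
`print(a)` → prints [831, 4, 1, 3, 551]
`print(c)` → prints [831, 4, 1, 3, 551]

Answer:
[831, 4, 1, 3, 551]
[831, 4, 1, 3, 551]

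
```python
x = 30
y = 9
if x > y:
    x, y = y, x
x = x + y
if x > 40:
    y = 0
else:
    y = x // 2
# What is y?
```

Trace:
`x = 30` → x = 30
`y = 9` → y = 9
`if x > y: ...` → x > y is True → x = 9; y = 30
`x = x + y` → x = 39
`if x > 40: ...` → x > 40 is False, take else branch → y = 19
So y = 19

Answer: 19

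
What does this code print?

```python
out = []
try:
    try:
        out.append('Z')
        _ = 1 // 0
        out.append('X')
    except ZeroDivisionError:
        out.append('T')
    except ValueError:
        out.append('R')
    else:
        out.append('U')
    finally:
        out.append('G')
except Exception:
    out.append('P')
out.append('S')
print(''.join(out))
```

Execution trace: 'Z' (inner try body) → 'T' (inner except ZeroDivisionError) → 'G' (inner finally) → 'S' (after the try/except). Output: ZTGS

Answer: ZTGS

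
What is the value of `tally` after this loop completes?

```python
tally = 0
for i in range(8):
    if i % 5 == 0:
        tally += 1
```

Count numbers divisible by 5 in range(8)
`tally` takes the values: 0 → 1 → 2

Answer: 2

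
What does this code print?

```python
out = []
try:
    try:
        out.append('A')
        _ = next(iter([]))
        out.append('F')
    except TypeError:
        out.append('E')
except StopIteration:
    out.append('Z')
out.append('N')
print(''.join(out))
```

Execution trace: 'A' (try body) → 'Z' (outer except StopIteration) → 'N' (after the try/except). Output: AZN

Answer: AZN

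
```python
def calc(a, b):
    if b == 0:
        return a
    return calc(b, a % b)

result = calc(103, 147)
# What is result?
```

calc(103, 147) -> calc(147, 103) -> calc(103, 44) -> calc(44, 15) -> calc(15, 14) -> calc(14, 1) -> calc(1, 0) -> 1

Answer: 1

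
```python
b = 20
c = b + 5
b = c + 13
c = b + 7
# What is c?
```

Trace:
`b = 20` → b = 20
`c = b + 5` → c = 25
`b = c + 13` → b = 38
`c = b + 7` → c = 45
So c = 45

Answer: 45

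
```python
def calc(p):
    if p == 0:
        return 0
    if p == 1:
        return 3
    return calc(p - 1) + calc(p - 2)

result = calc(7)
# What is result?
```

Build up from base cases: calc(0)=0, calc(1)=3, calc(2)=3, calc(3)=6, calc(4)=9, calc(5)=15, calc(6)=24, ..., calc(7)=39

Answer: 39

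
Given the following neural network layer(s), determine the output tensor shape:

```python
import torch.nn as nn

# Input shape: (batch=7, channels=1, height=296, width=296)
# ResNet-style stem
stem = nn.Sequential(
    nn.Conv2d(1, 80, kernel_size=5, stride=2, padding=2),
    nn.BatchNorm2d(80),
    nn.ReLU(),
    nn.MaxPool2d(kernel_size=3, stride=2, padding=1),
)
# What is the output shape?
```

Input: (7, 1, 296, 296) -> after Conv2d 5x5 stride=2: (7, 80, 148, 148) -> Output: (7, 80, 74, 74)

Answer: (7, 80, 74, 74)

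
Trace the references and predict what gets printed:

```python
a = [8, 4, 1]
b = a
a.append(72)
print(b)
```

Key concept: basic list aliasing.
Step by step:
`a = [8, 4, 1]` → a = [8, 4, 1]
`b = a` → b = [8, 4, 1] (same object as a)
`a.append(72)` → a = [8, 4, 1, 72] (same object as b); b = [8, 4, 1, 72] (same object as a)
`print(b)` → prints [8, 4, 1, 72]

Answer: [8, 4, 1, 72]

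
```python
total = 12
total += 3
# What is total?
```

Trace:
`total = 12` → total = 12
`total += 3` → total = 15
So total = 15

Answer: 15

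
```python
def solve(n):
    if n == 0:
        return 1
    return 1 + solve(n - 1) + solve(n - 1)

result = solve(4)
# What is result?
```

solve(n) = 1 + 2·solve(n-1), solve(0)=1. Closed form: (1+1)·2^4 - 1 = 31.

Answer: 31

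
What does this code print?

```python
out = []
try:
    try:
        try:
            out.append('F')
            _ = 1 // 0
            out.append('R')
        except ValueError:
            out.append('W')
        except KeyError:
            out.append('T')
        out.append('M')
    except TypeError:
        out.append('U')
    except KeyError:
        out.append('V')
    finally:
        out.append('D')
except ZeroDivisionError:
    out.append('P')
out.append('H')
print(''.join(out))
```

Execution trace: 'F' (inner try body) → 'D' (finally) → 'P' (outer except ZeroDivisionError) → 'H' (after the try/except). Output: FDPH

Answer: FDPH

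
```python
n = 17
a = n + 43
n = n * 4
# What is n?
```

Trace:
`n = 17` → n = 17
`a = n + 43` → a = 60
`n = n * 4` → n = 68
So n = 68

Answer: 68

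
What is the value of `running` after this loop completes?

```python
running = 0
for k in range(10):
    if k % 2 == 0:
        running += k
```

Sum of even numbers 0 to 9
`running` takes the values: 0 → 2 → 6 → 12 → 20

Answer: 20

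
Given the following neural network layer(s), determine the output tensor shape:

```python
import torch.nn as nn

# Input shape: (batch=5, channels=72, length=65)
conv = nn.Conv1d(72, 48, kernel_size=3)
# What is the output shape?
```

Input: (5, 72, 65) -> Output: (5, 48, 63)

Answer: (5, 48, 63)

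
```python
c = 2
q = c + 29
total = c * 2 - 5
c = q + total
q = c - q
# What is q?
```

Trace:
`c = 2` → c = 2
`q = c + 29` → q = 31
`total = c * 2 - 5` → total = -1
`c = q + total` → c = 30
`q = c - q` → q = -1
So q = -1

Answer: -1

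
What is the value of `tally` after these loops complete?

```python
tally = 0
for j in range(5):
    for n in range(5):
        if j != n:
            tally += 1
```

5² - 5 (exclude diagonal)
`tally` takes the values: 0 → 1 → 2 → 3 → 4 → 5 → 6 → 7 → 8 → 9 → 10 → 11 → 12 → 13 → 14 → 15 → 16 → 17 → 18 → 19 → 20

Answer: 20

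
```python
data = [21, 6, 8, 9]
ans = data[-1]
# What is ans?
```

Trace:
`data = [21, 6, 8, 9]` → data = [21, 6, 8, 9]
`ans = data[-1]` → ans = 9
So ans = 9

Answer: 9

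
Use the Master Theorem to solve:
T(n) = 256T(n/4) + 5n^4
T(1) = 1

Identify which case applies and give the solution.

a=256, b=4, f(n)=5n^4. log_4(256) = 4. Since c=4 = 4, Case 2 applies: T(n) = Θ(n^log_b(a) · log n) = O(n^4 log n).

Answer: O(n^4 log n) - Case 2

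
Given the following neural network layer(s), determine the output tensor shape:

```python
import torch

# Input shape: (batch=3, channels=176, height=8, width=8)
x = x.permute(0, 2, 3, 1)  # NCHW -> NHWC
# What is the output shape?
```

Input: (3, 176, 8, 8) -> Output: (3, 8, 8, 176)

Answer: (3, 8, 8, 176)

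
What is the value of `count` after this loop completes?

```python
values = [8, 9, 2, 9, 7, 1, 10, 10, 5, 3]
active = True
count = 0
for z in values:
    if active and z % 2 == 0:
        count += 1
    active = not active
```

Count even values at even positions
`count` takes the values: 0 → 1 → 2 → 3

Answer: 3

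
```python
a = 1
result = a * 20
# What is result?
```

Trace:
`a = 1` → a = 1
`result = a * 20` → result = 20
So result = 20

Answer: 20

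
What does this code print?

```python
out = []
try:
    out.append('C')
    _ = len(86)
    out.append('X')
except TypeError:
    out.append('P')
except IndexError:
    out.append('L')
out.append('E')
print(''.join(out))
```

Execution trace: 'C' (try body) → 'P' (except TypeError) → 'E' (after the try/except). Output: CPE

Answer: CPE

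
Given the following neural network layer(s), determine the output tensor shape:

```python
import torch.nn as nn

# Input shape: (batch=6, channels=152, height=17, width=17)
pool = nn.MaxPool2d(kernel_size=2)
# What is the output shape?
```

Input: (6, 152, 17, 17) -> Output: (6, 152, 8, 8)

Answer: (6, 152, 8, 8)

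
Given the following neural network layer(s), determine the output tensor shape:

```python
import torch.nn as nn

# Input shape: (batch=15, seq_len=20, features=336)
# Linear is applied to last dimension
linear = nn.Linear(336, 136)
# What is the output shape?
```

Input: (15, 20, 336) -> Output: (15, 20, 136)

Answer: (15, 20, 136)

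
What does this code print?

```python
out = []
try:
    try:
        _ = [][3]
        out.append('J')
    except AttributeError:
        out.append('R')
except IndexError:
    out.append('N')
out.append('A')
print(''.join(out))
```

Execution trace: 'N' (outer except IndexError) → 'A' (after the try/except). Output: NA

Answer: NA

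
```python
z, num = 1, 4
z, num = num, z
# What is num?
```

Trace:
`z, num = 1, 4` → z = 1; num = 4
`z, num = num, z` → z = 4; num = 1
So num = 1

Answer: 1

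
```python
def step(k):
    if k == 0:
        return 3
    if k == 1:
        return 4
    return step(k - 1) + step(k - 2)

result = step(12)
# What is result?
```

Build up from base cases: step(0)=3, step(1)=4, step(2)=7, step(3)=11, step(4)=18, step(5)=29, step(6)=47, ..., step(12)=843

Answer: 843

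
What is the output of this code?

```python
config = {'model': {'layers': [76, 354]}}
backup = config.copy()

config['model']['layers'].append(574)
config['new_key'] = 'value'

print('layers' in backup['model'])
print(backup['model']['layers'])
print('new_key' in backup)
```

Key concept: shallow copy gotcha with nested dict.
Step by step:
`config = {'model': {'layers': [76, 354]}}` → config = {'model': {'layers': [76, 354]}}
`backup = config.copy()` → backup = {'model': {'layers': [76, 354]}}
`config['model']['layers'].append(574)` → config = {'model': {'layers': [76, 354, 574]}}; backup = {'model': {'layers': [76, 354, 574]}}
`config['new_key'] = 'value'` → config = {'model': {'layers': [76, 354, 574]}, 'new_key': 'value'}
`print('layers' in backup['model'])` → prints True
`print(backup['model']['layers'])` → prints [76, 354, 574]
`print('new_key' in backup)` → prints False

Answer:
True
[76, 354, 574]
False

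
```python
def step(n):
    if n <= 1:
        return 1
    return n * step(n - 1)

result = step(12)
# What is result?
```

step(12) = 12 * 11 * 10 * 9 * 8 * 7 * 6 * 5 * 4 * 3 * 2 * 1 = 479001600

Answer: 479001600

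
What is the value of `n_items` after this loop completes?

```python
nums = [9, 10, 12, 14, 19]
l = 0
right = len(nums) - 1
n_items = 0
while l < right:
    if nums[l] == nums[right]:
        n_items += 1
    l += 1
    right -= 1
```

Count matching pairs from ends
`n_items` takes the values: 0

Answer: 0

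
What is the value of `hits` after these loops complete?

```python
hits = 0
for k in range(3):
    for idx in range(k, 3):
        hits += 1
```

Upper triangle: 3 + 2 + ... + 1
`hits` takes the values: 0 → 1 → 2 → 3 → 4 → 5 → 6

Answer: 6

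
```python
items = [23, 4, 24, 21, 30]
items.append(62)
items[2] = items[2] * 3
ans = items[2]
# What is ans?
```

Trace:
`items = [23, 4, 24, 21, 30]` → items = [23, 4, 24, 21, 30]
`items.append(62)` → items = [23, 4, 24, 21, 30, 62]
`items[2] = items[2] * 3` → items = [23, 4, 72, 21, 30, 62]
`ans = items[2]` → ans = 72
So ans = 72

Answer: 72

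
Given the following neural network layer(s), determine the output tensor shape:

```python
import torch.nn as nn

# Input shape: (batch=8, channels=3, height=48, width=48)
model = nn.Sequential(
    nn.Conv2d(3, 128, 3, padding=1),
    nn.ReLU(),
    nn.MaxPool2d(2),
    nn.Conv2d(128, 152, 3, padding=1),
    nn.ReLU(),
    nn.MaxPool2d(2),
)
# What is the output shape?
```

Input: (8, 3, 48, 48) -> after first Conv2d: (8, 128, 48, 48) -> after first MaxPool2d: (8, 128, 24, 24) -> after second Conv2d: (8, 152, 24, 24) -> Output: (8, 152, 12, 12)

Answer: (8, 152, 12, 12)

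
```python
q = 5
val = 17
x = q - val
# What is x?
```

Trace:
`q = 5` → q = 5
`val = 17` → val = 17
`x = q - val` → x = -12
So x = -12

Answer: -12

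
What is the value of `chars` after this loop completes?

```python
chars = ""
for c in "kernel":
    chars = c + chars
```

Reverse 'kernel'
`chars` takes the values: "" → "k" → "ek" → "rek" → "nrek" → "enrek" → "lenrek"

Answer: "lenrek"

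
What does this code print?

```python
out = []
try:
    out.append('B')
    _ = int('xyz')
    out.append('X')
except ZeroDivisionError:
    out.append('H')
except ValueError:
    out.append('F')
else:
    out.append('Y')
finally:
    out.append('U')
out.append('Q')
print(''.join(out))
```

Execution trace: 'B' (try body) → 'F' (except ValueError) → 'U' (finally) → 'Q' (after the try/except). Output: BFUQ

Answer: BFUQ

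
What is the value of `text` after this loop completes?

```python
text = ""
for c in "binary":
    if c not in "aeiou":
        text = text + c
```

Remove vowels from 'binary'
`text` takes the values: "" → "b" → "bn" → "bnr" → "bnry"

Answer: "bnry"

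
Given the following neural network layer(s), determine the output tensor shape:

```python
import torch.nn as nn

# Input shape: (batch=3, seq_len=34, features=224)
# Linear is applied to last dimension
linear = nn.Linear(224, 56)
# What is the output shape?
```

Input: (3, 34, 224) -> Output: (3, 34, 56)

Answer: (3, 34, 56)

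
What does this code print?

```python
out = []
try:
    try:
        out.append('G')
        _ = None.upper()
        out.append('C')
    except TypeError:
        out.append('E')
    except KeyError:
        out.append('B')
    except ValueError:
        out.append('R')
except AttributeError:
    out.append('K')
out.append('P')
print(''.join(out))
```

Execution trace: 'G' (try body) → 'K' (outer except AttributeError) → 'P' (after the try/except). Output: GKP

Answer: GKP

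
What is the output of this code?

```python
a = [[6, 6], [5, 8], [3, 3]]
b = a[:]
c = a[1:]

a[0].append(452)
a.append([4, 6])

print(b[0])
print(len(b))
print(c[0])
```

Key concept: slice with nested mutation.
Step by step:
`a = [[6, 6], [5, 8], [3, 3]]` → a = [[6, 6], [5, 8], [3, 3]]
`b = a[:]` → b = [[6, 6], [5, 8], [3, 3]]
`c = a[1:]` → c = [[5, 8], [3, 3]]
`a[0].append(452)` → a = [[6, 6, 452], [5, 8], [3, 3]]; b = [[6, 6, 452], [5, 8], [3, 3]]
`a.append([4, 6])` → a = [[6, 6, 452], [5, 8], [3, 3], [4, 6]]
`print(b[0])` → prints [6, 6, 452]
`print(len(b))` → prints 3
`print(c[0])` → prints [5, 8]

Answer:
[6, 6, 452]
3
[5, 8]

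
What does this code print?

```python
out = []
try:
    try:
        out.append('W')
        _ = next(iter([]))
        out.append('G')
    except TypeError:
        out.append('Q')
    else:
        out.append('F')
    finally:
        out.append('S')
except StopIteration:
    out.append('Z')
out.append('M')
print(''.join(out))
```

Execution trace: 'W' (try body) → 'S' (finally) → 'Z' (outer except StopIteration) → 'M' (after the try/except). Output: WSZM

Answer: WSZM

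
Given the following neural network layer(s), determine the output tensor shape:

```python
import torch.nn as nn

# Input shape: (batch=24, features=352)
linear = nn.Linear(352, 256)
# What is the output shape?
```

Input: (24, 352) -> Output: (24, 256)

Answer: (24, 256)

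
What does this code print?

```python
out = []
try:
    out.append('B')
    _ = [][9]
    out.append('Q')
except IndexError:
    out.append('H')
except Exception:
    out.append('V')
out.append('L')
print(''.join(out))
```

Execution trace: 'B' (try body) → 'H' (except IndexError) → 'L' (after the try/except). Output: BHL

Answer: BHL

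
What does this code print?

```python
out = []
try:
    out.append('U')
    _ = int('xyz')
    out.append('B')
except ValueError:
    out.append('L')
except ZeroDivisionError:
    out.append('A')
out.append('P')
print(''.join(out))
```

Execution trace: 'U' (try body) → 'L' (except ValueError) → 'P' (after the try/except). Output: ULP

Answer: ULP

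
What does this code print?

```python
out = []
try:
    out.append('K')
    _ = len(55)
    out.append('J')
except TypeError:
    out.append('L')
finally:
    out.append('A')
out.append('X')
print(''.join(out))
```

Execution trace: 'K' (try body) → 'L' (except TypeError) → 'A' (finally) → 'X' (after the try/except). Output: KLAX

Answer: KLAX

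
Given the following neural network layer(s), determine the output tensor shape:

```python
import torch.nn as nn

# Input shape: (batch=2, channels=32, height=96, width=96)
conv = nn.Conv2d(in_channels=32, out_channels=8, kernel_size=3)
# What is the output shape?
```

Input: (2, 32, 96, 96) -> Output: (2, 8, 94, 94)

Answer: (2, 8, 94, 94)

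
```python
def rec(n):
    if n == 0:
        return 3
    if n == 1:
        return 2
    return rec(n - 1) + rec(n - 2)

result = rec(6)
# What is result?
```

Build up from base cases: rec(0)=3, rec(1)=2, rec(2)=5, rec(3)=7, rec(4)=12, rec(5)=19, rec(6)=31

Answer: 31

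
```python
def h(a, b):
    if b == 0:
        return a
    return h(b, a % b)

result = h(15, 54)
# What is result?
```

h(15, 54) -> h(54, 15) -> h(15, 9) -> h(9, 6) -> h(6, 3) -> h(3, 0) -> 3

Answer: 3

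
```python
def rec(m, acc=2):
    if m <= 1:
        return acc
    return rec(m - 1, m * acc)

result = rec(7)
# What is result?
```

Accumulator trace (n, acc): (7, 2) -> (6, 14) -> (5, 84) -> (4, 420) -> (3, 1680) -> (2, 5040) -> (1, 10080) -> return 10080

Answer: 10080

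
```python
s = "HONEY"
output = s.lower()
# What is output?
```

Trace:
`s = "HONEY"` → s = 'HONEY'
`output = s.lower()` → output = 'honey'
So output = 'honey'

Answer: 'honey'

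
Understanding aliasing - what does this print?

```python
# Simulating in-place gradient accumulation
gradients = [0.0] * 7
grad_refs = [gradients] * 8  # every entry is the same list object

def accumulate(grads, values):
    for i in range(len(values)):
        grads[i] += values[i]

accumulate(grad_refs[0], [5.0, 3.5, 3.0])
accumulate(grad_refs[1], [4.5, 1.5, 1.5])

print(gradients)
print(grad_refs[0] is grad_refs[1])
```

Key concept: gradient accumulation aliasing.
Step by step:
`gradients = [0.0] * 7` → gradients = [0.0, 0.0, 0.0, 0.0, 0.0, 0.0, 0.0]
`grad_refs = [gradients] * 8` → grad_refs = [[0.0, 0.0, 0.0, 0.0, 0.0, 0.0, 0.0], [0.0, 0.0, 0.0, 0.0, 0.0, 0.0, 0.0], [0.0, 0.0, 0.0, 0.0, 0.0, 0.0, 0.0], [0.0, 0.0, 0.0, 0.0, 0.0, 0.0, 0.0], [0.0, 0.0, 0.0, 0.0, 0.0, 0.0, 0.0], [0.0, 0.0, 0.0, 0.0, 0.0, 0.0, 0.0], [0.0, 0.0, 0.0, 0.0, 0.0, 0.0, 0.0], [0.0, 0.0, 0.0, 0.0, 0.0, 0.0, 0.0]]
`accumulate(grad_refs[0], [5.0, 3.5, 3.0])` → gradients = [5.0, 3.5, 3.0, 0.0, 0.0, 0.0, 0.0]; grad_refs = [[5.0, 3.5, 3.0, 0.0, 0.0, 0.0, 0.0], [5.0, 3.5, 3.0, 0.0, 0.0, 0.0, 0.0], [5.0, 3.5, 3.0, 0.0, 0.0, 0.0, 0.0], [5.0, 3.5, 3.0, 0.0, 0.0, 0.0, 0.0], [5.0, 3.5, 3.0, 0.0, 0.0, 0.0, 0.0], [5.0, 3.5, 3.0, 0.0, 0.0, 0.0, 0.0], [5.0, 3.5, 3.0, 0.0, 0.0, 0.0, 0.0], [5.0, 3.5, 3.0, 0.0, 0.0, 0.0, 0.0]]
`accumulate(grad_refs[1], [4.5, 1.5, 1.5])` → gradients = [9.5, 5.0, 4.5, 0.0, 0.0, 0.0, 0.0]; grad_refs = [[9.5, 5.0, 4.5, 0.0, 0.0, 0.0, 0.0], [9.5, 5.0, 4.5, 0.0, 0.0, 0.0, 0.0], [9.5, 5.0, 4.5, 0.0, 0.0, 0.0, 0.0], [9.5, 5.0, 4.5, 0.0, 0.0, 0.0, 0.0], [9.5, 5.0, 4.5, 0.0, 0.0, 0.0, 0.0], [9.5, 5.0, 4.5, 0.0, 0.0, 0.0, 0.0], [9.5, 5.0, 4.5, 0.0, 0.0, 0.0, 0.0], [9.5, 5.0, 4.5, 0.0, 0.0, 0.0, 0.0]]
`print(gradients)` → prints [9.5, 5.0, 4.5, 0.0, 0.0, 0.0, 0.0]
`print(grad_refs[0] is grad_refs[1])` → prints True

Answer:
[9.5, 5.0, 4.5, 0.0, 0.0, 0.0, 0.0]
True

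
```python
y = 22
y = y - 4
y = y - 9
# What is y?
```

Trace:
`y = 22` → y = 22
`y = y - 4` → y = 18
`y = y - 9` → y = 9
So y = 9

Answer: 9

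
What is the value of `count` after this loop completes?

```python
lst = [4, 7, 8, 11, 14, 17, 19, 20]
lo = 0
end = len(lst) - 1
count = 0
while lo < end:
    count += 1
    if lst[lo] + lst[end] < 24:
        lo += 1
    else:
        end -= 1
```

Steps to find pair summing to 24
`count` takes the values: 0 → 1 → 2 → 3 → 4 → 5 → 6 → 7

Answer: 7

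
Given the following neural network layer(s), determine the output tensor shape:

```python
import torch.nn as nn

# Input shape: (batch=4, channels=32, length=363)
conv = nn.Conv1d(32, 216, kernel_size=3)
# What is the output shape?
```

Input: (4, 32, 363) -> Output: (4, 216, 361)

Answer: (4, 216, 361)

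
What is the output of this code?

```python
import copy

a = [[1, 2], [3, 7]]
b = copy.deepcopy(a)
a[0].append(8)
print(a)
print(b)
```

Key concept: deep copy is fully independent.
Step by step:
`a = [[1, 2], [3, 7]]` → a = [[1, 2], [3, 7]]
`b = copy.deepcopy(a)` → b = [[1, 2], [3, 7]]
`a[0].append(8)` → a = [[1, 2, 8], [3, 7]]
`print(a)` → prints [[1, 2, 8], [3, 7]]
`print(b)` → prints [[1, 2], [3, 7]]

Answer:
[[1, 2, 8], [3, 7]]
[[1, 2], [3, 7]]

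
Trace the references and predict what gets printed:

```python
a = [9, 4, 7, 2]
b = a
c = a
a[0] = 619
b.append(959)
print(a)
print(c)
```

Key concept: multiple aliases.
Step by step:
`a = [9, 4, 7, 2]` → a = [9, 4, 7, 2]
`b = a` → b = [9, 4, 7, 2] (same object as a)
`c = a` → c = [9, 4, 7, 2] (same object as a, b)
`a[0] = 619` → a = [619, 4, 7, 2] (same object as b, c); b = [619, 4, 7, 2] (same object as a, c); c = [619, 4, 7, 2] (same object as a, b)
`b.append(959)` → a = [619, 4, 7, 2, 959] (same object as b, c); b = [619, 4, 7, 2, 959] (same object as a, c); c = [619, 4, 7, 2, 959] (same object as a, b)
`print(a)` → prints [619, 4, 7, 2, 959]
`print(c)` → prints [619, 4, 7, 2, 959]

Answer:
[619, 4, 7, 2, 959]
[619, 4, 7, 2, 959]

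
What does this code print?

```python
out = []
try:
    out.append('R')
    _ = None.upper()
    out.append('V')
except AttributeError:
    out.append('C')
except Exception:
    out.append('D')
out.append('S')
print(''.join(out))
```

Execution trace: 'R' (try body) → 'C' (except AttributeError) → 'S' (after the try/except). Output: RCS

Answer: RCS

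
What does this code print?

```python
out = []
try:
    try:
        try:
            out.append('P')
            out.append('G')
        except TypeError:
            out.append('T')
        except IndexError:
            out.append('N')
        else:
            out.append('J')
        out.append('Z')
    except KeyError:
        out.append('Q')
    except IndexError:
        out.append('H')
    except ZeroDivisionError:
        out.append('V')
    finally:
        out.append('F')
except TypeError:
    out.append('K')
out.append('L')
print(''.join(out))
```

Execution trace: 'P' (inner try body) → 'G' (inner try body, no exception) → 'J' (inner else) → 'Z' (try body, no exception) → 'F' (finally) → 'L' (after the try/except). Output: PGJZFL

Answer: PGJZFL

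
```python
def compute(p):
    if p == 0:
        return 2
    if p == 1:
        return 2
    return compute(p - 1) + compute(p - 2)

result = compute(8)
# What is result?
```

Build up from base cases: compute(0)=2, compute(1)=2, compute(2)=4, compute(3)=6, compute(4)=10, compute(5)=16, compute(6)=26, ..., compute(8)=68

Answer: 68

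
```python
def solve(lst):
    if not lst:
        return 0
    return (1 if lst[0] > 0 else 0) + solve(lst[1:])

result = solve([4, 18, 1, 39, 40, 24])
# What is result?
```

Count of positive elements in [4, 18, 1, 39, 40, 24] = 6

Answer: 6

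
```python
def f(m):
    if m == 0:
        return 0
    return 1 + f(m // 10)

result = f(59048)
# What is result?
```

Count of digits of 59048: 5

Answer: 5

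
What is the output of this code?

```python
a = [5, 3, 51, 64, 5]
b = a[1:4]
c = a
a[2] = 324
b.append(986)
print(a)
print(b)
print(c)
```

Key concept: slice vs alias.
Step by step:
`a = [5, 3, 51, 64, 5]` → a = [5, 3, 51, 64, 5]
`b = a[1:4]` → b = [3, 51, 64]
`c = a` → c = [5, 3, 51, 64, 5] (same object as a)
`a[2] = 324` → a = [5, 3, 324, 64, 5] (same object as c); c = [5, 3, 324, 64, 5] (same object as a)
`b.append(986)` → b = [3, 51, 64, 986]
`print(a)` → prints [5, 3, 324, 64, 5]
`print(b)` → prints [3, 51, 64, 986]
`print(c)` → prints [5, 3, 324, 64, 5]

Answer:
[5, 3, 324, 64, 5]
[3, 51, 64, 986]
[5, 3, 324, 64, 5]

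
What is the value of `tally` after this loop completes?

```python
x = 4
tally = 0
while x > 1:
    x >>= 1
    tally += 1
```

Count right shifts until 1
`tally` takes the values: 0 → 1 → 2

Answer: 2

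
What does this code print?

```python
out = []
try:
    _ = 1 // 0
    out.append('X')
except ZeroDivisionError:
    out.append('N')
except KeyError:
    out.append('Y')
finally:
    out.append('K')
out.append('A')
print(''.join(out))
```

Execution trace: 'N' (except ZeroDivisionError) → 'K' (finally) → 'A' (after the try/except). Output: NKA

Answer: NKA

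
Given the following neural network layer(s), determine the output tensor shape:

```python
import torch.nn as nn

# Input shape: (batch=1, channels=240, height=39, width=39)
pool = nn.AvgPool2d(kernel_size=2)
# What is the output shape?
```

Input: (1, 240, 39, 39) -> Output: (1, 240, 19, 19)

Answer: (1, 240, 19, 19)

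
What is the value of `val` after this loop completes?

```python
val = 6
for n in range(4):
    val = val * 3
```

Multiply by 3, 4 times: 6 * 3^4 = 486
`val` takes the values: 6 → 18 → 54 → 162 → 486

Answer: 486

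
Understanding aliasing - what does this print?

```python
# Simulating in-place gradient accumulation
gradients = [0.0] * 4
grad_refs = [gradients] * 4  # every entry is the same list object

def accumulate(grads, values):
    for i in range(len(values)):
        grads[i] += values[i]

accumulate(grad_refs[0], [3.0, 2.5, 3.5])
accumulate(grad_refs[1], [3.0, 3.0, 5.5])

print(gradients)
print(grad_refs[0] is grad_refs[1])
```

Key concept: gradient accumulation aliasing.
Step by step:
`gradients = [0.0] * 4` → gradients = [0.0, 0.0, 0.0, 0.0]
`grad_refs = [gradients] * 4` → grad_refs = [[0.0, 0.0, 0.0, 0.0], [0.0, 0.0, 0.0, 0.0], [0.0, 0.0, 0.0, 0.0], [0.0, 0.0, 0.0, 0.0]]
`accumulate(grad_refs[0], [3.0, 2.5, 3.5])` → gradients = [3.0, 2.5, 3.5, 0.0]; grad_refs = [[3.0, 2.5, 3.5, 0.0], [3.0, 2.5, 3.5, 0.0], [3.0, 2.5, 3.5, 0.0], [3.0, 2.5, 3.5, 0.0]]
`accumulate(grad_refs[1], [3.0, 3.0, 5.5])` → gradients = [6.0, 5.5, 9.0, 0.0]; grad_refs = [[6.0, 5.5, 9.0, 0.0], [6.0, 5.5, 9.0, 0.0], [6.0, 5.5, 9.0, 0.0], [6.0, 5.5, 9.0, 0.0]]
`print(gradients)` → prints [6.0, 5.5, 9.0, 0.0]
`print(grad_refs[0] is grad_refs[1])` → prints True

Answer:
[6.0, 5.5, 9.0, 0.0]
True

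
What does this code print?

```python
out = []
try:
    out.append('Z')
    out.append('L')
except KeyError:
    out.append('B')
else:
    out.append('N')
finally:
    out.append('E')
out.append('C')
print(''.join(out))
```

Execution trace: 'Z' (try body) → 'L' (try body, no exception) → 'N' (else) → 'E' (finally) → 'C' (after the try/except). Output: ZLNEC

Answer: ZLNEC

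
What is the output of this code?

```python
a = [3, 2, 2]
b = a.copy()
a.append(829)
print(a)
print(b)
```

Key concept: list.copy() creates independent copy.
Step by step:
`a = [3, 2, 2]` → a = [3, 2, 2]
`b = a.copy()` → b = [3, 2, 2]
`a.append(829)` → a = [3, 2, 2, 829]
`print(a)` → prints [3, 2, 2, 829]
`print(b)` → prints [3, 2, 2]

Answer:
[3, 2, 2, 829]
[3, 2, 2]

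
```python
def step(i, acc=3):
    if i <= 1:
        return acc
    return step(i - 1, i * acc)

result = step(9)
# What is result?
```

Accumulator trace (n, acc): (9, 3) -> (8, 27) -> (7, 216) -> (6, 1512) -> (5, 9072) -> (4, 45360) -> (3, 181440) -> (2, 544320) -> (1, 1088640) -> return 1088640

Answer: 1088640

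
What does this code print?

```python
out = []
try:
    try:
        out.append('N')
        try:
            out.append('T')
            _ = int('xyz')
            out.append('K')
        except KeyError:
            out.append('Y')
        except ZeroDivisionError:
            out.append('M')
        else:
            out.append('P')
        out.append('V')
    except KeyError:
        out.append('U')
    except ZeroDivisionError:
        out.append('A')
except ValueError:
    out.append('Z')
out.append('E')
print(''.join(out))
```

Execution trace: 'N' (try body) → 'T' (inner try body) → 'Z' (outer except ValueError) → 'E' (after the try/except). Output: NTZE

Answer: NTZE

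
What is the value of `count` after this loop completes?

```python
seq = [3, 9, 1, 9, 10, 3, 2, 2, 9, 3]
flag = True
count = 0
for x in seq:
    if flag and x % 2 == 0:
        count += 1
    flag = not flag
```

Count even values at even positions
`count` takes the values: 0 → 1 → 2

Answer: 2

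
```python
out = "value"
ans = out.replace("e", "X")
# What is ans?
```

Trace:
`out = "value"` → out = 'value'
`ans = out.replace("e", "X")` → ans = 'valuX'
So ans = 'valuX'

Answer: 'valuX'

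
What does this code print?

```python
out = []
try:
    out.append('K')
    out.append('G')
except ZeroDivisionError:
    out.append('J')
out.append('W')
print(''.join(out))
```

Execution trace: 'K' (try body) → 'G' (try body, no exception) → 'W' (after the try/except). Output: KGW

Answer: KGW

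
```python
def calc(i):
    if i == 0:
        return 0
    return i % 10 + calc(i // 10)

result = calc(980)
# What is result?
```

Sum of digits of 980: 0 + 8 + 9 = 17

Answer: 17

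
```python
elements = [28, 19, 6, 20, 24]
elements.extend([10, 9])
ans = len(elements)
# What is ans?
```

Trace:
`elements = [28, 19, 6, 20, 24]` → elements = [28, 19, 6, 20, 24]
`elements.extend([10, 9])` → elements = [28, 19, 6, 20, 24, 10, 9]
`ans = len(elements)` → ans = 7
So ans = 7

Answer: 7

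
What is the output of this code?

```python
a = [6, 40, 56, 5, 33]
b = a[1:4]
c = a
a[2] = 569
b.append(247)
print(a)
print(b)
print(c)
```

Key concept: slice vs alias.
Step by step:
`a = [6, 40, 56, 5, 33]` → a = [6, 40, 56, 5, 33]
`b = a[1:4]` → b = [40, 56, 5]
`c = a` → c = [6, 40, 56, 5, 33] (same object as a)
`a[2] = 569` → a = [6, 40, 569, 5, 33] (same object as c); c = [6, 40, 569, 5, 33] (same object as a)
`b.append(247)` → b = [40, 56, 5, 247]
`print(a)` → prints [6, 40, 569, 5, 33]
`print(b)` → prints [40, 56, 5, 247]
`print(c)` → prints [6, 40, 569, 5, 33]

Answer:
[6, 40, 569, 5, 33]
[40, 56, 5, 247]
[6, 40, 569, 5, 33]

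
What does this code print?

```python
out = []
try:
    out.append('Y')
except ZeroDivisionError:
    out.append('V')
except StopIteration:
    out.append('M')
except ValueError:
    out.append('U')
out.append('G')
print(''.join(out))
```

Execution trace: 'Y' (try body, no exception) → 'G' (after the try/except). Output: YG

Answer: YG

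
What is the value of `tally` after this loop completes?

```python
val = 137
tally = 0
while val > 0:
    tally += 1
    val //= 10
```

Count digits by repeated division by 10
`tally` takes the values: 0 → 1 → 2 → 3

Answer: 3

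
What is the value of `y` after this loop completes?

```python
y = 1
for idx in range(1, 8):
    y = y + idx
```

Start at 1, add 1 through 7
`y` takes the values: 1 → 2 → 4 → 7 → 11 → 16 → 22 → 29

Answer: 29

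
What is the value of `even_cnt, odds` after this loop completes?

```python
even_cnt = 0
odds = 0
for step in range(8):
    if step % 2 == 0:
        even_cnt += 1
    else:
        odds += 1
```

Count evens and odds in range(8)
`even_cnt, odds` takes the values: (0, 0) → (1, 0) → (1, 1) → (2, 1) → (2, 2) → (3, 2) → (3, 3) → (4, 3) → (4, 4)

Answer: 4, 4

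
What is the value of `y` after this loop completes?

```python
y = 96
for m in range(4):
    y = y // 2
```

Halve 4 times: 96 // 2^4 = 6
`y` takes the values: 96 → 48 → 24 → 12 → 6

Answer: 6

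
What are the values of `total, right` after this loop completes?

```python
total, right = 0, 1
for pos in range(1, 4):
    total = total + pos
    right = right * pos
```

Sum and factorial of 1 to 3
`total, right` takes the values: (0, 1) → (1, 1) → (3, 1) → (3, 2) → (6, 2) → (6, 6)

Answer: 6, 6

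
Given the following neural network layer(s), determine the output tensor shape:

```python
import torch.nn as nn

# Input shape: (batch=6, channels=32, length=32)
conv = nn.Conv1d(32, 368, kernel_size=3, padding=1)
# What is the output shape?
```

Input: (6, 32, 32) -> Output: (6, 368, 32)

Answer: (6, 368, 32)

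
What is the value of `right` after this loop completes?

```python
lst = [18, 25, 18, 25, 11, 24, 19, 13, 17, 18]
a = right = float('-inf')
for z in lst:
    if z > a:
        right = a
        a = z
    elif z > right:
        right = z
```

Second largest (with repeats) in [18, 25, 18, 25, 11, 24, 19, 13, 17, 18]
`right` takes the values: -inf → 18 → 25

Answer: 25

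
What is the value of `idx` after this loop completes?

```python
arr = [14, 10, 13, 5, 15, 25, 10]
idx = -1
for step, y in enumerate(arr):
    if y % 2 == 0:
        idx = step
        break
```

First even number index in [14, 10, 13, 5, 15, 25, 10]
`idx` takes the values: -1 → 0

Answer: 0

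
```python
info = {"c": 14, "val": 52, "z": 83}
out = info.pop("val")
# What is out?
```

Trace:
`info = {"c": 14, "val": 52, "z": 83}` → info = {'c': 14, 'val': 52, 'z': 83}
`out = info.pop("val")` → info = {'c': 14, 'z': 83}; out = 52
So out = 52

Answer: 52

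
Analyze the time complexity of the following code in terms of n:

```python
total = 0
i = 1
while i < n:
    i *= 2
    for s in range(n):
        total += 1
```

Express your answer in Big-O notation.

Each loop level contributes: log n × n. Multiplying the contributions gives O(n log n).

Answer: O(n log n)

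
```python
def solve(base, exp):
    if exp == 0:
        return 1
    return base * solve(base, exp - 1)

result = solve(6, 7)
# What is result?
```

solve(6, 7) = 6 * 6 * 6 * 6 * 6 * 6 * 6 = 279936

Answer: 279936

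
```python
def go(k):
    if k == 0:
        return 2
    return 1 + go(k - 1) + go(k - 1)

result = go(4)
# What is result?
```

go(k) = 1 + 2·go(k-1), go(0)=2. Closed form: (2+1)·2^4 - 1 = 47.

Answer: 47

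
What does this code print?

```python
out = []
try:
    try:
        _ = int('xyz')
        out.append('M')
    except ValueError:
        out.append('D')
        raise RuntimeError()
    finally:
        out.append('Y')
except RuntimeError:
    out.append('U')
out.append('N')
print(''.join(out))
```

Execution trace: 'D' (inner except ValueError) → 'Y' (inner finally) → 'U' (outer except RuntimeError) → 'N' (after the try/except). Output: DYUN

Answer: DYUN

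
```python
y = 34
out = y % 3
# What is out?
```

Trace:
`y = 34` → y = 34
`out = y % 3` → out = 1
So out = 1

Answer: 1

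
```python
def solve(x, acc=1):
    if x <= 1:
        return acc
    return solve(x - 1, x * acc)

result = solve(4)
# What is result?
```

Accumulator trace (n, acc): (4, 1) -> (3, 4) -> (2, 12) -> (1, 24) -> return 24

Answer: 24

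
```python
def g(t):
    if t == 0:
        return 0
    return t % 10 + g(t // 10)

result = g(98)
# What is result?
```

Sum of digits of 98: 8 + 9 = 17

Answer: 17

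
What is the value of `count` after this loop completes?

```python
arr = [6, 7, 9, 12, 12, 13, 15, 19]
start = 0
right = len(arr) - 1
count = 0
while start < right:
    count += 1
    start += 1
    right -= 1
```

Iterations until pointers meet (list length 8)
`count` takes the values: 0 → 1 → 2 → 3 → 4

Answer: 4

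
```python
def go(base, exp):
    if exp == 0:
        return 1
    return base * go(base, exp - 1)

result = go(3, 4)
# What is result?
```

go(3, 4) = 3 * 3 * 3 * 3 = 81

Answer: 81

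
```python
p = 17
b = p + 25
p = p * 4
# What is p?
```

Trace:
`p = 17` → p = 17
`b = p + 25` → b = 42
`p = p * 4` → p = 68
So p = 68

Answer: 68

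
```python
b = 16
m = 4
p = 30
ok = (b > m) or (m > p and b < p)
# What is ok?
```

Trace:
`b = 16` → b = 16
`m = 4` → m = 4
`p = 30` → p = 30
`ok = (b > m) or (m > p and b < p)` → ok = True
So ok = True

Answer: True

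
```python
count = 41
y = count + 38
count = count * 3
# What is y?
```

Trace:
`count = 41` → count = 41
`y = count + 38` → y = 79
`count = count * 3` → count = 123
So y = 79

Answer: 79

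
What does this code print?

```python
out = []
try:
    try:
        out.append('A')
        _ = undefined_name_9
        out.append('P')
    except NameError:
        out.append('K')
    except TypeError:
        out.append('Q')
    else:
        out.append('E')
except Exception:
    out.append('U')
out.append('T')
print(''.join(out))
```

Execution trace: 'A' (inner try body) → 'K' (inner except NameError) → 'T' (after the try/except). Output: AKT

Answer: AKT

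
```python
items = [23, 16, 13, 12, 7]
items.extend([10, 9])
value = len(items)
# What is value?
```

Trace:
`items = [23, 16, 13, 12, 7]` → items = [23, 16, 13, 12, 7]
`items.extend([10, 9])` → items = [23, 16, 13, 12, 7, 10, 9]
`value = len(items)` → value = 7
So value = 7

Answer: 7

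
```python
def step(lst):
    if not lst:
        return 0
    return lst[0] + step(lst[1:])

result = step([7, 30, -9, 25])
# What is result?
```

7 + 30 + (-9) + 25 + 0 = 53

Answer: 53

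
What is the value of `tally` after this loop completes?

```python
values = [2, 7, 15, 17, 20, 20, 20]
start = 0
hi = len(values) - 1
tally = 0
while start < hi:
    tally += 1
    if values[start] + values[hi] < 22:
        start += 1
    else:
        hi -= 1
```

Steps to find pair summing to 22
`tally` takes the values: 0 → 1 → 2 → 3 → 4 → 5 → 6

Answer: 6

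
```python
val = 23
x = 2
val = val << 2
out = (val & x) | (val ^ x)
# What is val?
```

Trace:
`val = 23` → val = 23
`x = 2` → x = 2
`val = val << 2` → val = 92
`out = (val & x) | (val ^ x)` → out = 94
So val = 92

Answer: 92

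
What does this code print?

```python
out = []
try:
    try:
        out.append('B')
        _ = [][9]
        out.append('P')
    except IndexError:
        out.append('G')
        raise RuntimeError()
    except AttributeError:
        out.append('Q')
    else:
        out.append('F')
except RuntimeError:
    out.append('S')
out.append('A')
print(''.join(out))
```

Execution trace: 'B' (inner try body) → 'G' (inner except IndexError) → 'S' (outer except RuntimeError) → 'A' (after the try/except). Output: BGSA

Answer: BGSA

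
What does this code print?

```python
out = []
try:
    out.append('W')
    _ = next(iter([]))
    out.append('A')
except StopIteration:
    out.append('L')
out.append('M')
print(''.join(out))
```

Execution trace: 'W' (try body) → 'L' (except StopIteration) → 'M' (after the try/except). Output: WLM

Answer: WLM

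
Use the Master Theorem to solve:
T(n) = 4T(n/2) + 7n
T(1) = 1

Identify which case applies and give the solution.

a=4, b=2, f(n)=7n. log_2(4) = 2. Since c=1 < 2, Case 1 applies: T(n) = Θ(n^log_b(a)) = O(n^2).

Answer: O(n^2) - Case 1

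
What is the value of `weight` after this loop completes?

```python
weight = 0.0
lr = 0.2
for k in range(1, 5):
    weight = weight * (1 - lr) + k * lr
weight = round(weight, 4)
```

Moving average with lr=0.2
`weight` takes the values: 0.0 → 0.2 → 0.56 → 1.048 → 1.6384

Answer: 1.6384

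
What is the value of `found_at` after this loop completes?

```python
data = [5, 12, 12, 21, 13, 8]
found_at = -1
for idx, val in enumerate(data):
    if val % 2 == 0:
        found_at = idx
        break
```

First even number index in [5, 12, 12, 21, 13, 8]
`found_at` takes the values: -1 → 1

Answer: 1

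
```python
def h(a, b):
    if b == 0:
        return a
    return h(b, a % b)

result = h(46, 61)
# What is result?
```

h(46, 61) -> h(61, 46) -> h(46, 15) -> h(15, 1) -> h(1, 0) -> 1

Answer: 1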